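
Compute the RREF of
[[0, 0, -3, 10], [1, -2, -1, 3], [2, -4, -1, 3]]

R1 <-> R2
  [ 1  -2  -1   3 ]
  [ 0   0  -3  10 ]
  [ 2  -4  -1   3 ]
R3 → R3 − 2·R1
  [ 1  -2  -1   3 ]
  [ 0   0  -3  10 ]
  [ 0   0   1  -3 ]
R2 → -1/3·R2
  [ 1  -2  -1      3 ]
  [ 0   0   1  -10/3 ]
  [ 0   0   1     -3 ]
R3 → R3 − R2
  [ 1  -2  -1      3 ]
  [ 0   0   1  -10/3 ]
  [ 0   0   0    1/3 ]
R3 → 3·R3
  [ 1  -2  -1      3 ]
  [ 0   0   1  -10/3 ]
  [ 0   0   0      1 ]
R2 → R2 + 10/3·R3
  [ 1  -2  -1  3 ]
  [ 0   0   1  0 ]
  [ 0   0   0  1 ]
R1 → R1 − 3·R3
  [ 1  -2  -1  0 ]
  [ 0   0   1  0 ]
  [ 0   0   0  1 ]
R1 → R1 + R2
  [ 1  -2  0  0 ]
  [ 0   0  1  0 ]
  [ 0   0  0  1 ]

[[1, -2, 0, 0], [0, 0, 1, 0], [0, 0, 0, 1]]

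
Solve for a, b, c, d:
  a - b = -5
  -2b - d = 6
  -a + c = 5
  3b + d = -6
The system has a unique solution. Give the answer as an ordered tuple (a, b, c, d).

(-5, 0, 0, -6)

Form the augmented matrix and row-reduce:
  [  1  -1  0   0  |  -5 ]
  [  0  -2  0  -1  |   6 ]
  [ -1   0  1   0  |   5 ]
  [  0   3  0   1  |  -6 ]
R3 := R3 + R1
R2 := -1/2·R2
R3 := R3 + R2
R4 := R4 − 3·R2
R4 := -2·R4
R3 := R3 − 1/2·R4
R2 := R2 − 1/2·R4
R1 := R1 + R2
Reading off the last column: a = -5, b = 0, c = 0, d = -6.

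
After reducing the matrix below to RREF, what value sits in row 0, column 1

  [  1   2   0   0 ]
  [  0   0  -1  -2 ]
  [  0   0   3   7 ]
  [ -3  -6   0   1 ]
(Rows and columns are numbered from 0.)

2

ρ4 → ρ4 + 3·ρ1
  [ 1  2   0   0 ]
  [ 0  0  -1  -2 ]
  [ 0  0   3   7 ]
  [ 0  0   0   1 ]
ρ2 → -1·ρ2
  [ 1  2  0  0 ]
  [ 0  0  1  2 ]
  [ 0  0  3  7 ]
  [ 0  0  0  1 ]
ρ3 → ρ3 − 3·ρ2
  [ 1  2  0  0 ]
  [ 0  0  1  2 ]
  [ 0  0  0  1 ]
  [ 0  0  0  1 ]
ρ4 → ρ4 − ρ3
  [ 1  2  0  0 ]
  [ 0  0  1  2 ]
  [ 0  0  0  1 ]
  [ 0  0  0  0 ]
ρ2 → ρ2 − 2·ρ3
  [ 1  2  0  0 ]
  [ 0  0  1  0 ]
  [ 0  0  0  1 ]
  [ 0  0  0  0 ]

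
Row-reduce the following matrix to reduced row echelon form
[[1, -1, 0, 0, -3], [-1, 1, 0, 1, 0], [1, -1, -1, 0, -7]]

[[1, -1, 0, 0, -3], [0, 0, 1, 0, 4], [0, 0, 0, 1, -3]]

R2 ← R2 + R1
  [ 1  -1   0  0  -3 ]
  [ 0   0   0  1  -3 ]
  [ 1  -1  -1  0  -7 ]
R3 ← R3 − R1
  [ 1  -1   0  0  -3 ]
  [ 0   0   0  1  -3 ]
  [ 0   0  -1  0  -4 ]
R2 <=> R3
  [ 1  -1   0  0  -3 ]
  [ 0   0  -1  0  -4 ]
  [ 0   0   0  1  -3 ]
R2 ← -1·R2
  [ 1  -1  0  0  -3 ]
  [ 0   0  1  0   4 ]
  [ 0   0  0  1  -3 ]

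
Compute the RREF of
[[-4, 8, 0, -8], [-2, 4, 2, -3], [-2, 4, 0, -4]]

[[1, -2, 0, 2], [0, 0, 1, 1/2], [0, 0, 0, 0]]

r1 := -1/4·r1
r2 := r2 + 2·r1
r3 := r3 + 2·r1
r2 := 1/2·r2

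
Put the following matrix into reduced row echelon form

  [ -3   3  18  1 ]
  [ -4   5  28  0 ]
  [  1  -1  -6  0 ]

[[1, 0, -2, 0], [0, 1, 4, 0], [0, 0, 0, 1]]

R1 ← -1/3·R1
  [  1  -1  -6  -1/3 ]
  [ -4   5  28     0 ]
  [  1  -1  -6     0 ]
R2 ← R2 + 4·R1
  [ 1  -1  -6  -1/3 ]
  [ 0   1   4  -4/3 ]
  [ 1  -1  -6     0 ]
R3 ← R3 − R1
  [ 1  -1  -6  -1/3 ]
  [ 0   1   4  -4/3 ]
  [ 0   0   0   1/3 ]
R3 ← 3·R3
  [ 1  -1  -6  -1/3 ]
  [ 0   1   4  -4/3 ]
  [ 0   0   0     1 ]
R2 ← R2 + 4/3·R3
  [ 1  -1  -6  -1/3 ]
  [ 0   1   4     0 ]
  [ 0   0   0     1 ]
R1 ← R1 + 1/3·R3
  [ 1  -1  -6  0 ]
  [ 0   1   4  0 ]
  [ 0   0   0  1 ]
R1 ← R1 + R2
  [ 1  0  -2  0 ]
  [ 0  1   4  0 ]
  [ 0  0   0  1 ]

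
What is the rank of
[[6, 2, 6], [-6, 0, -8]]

ρ1 → 1/6·ρ1
  [  1  1/3   1 ]
  [ -6    0  -8 ]
ρ2 → ρ2 + 6·ρ1
  [ 1  1/3   1 ]
  [ 0    2  -2 ]
ρ2 → 1/2·ρ2
  [ 1  1/3   1 ]
  [ 0    1  -1 ]
ρ1 → ρ1 − 1/3·ρ2
  [ 1  0  4/3 ]
  [ 0  1   -1 ]
The reduced form has 2 nonzero rows.

rank = 2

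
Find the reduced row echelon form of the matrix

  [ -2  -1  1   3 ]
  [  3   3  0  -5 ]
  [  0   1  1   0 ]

[[1, 0, -1, 0], [0, 1, 1, 0], [0, 0, 0, 1]]

ρ1 -> -1/2·ρ1
  [ 1  1/2  -1/2  -3/2 ]
  [ 3    3     0    -5 ]
  [ 0    1     1     0 ]
ρ2 -> ρ2 − 3·ρ1
  [ 1  1/2  -1/2  -3/2 ]
  [ 0  3/2   3/2  -1/2 ]
  [ 0    1     1     0 ]
ρ2 -> 2/3·ρ2
  [ 1  1/2  -1/2  -3/2 ]
  [ 0    1     1  -1/3 ]
  [ 0    1     1     0 ]
ρ3 -> ρ3 − ρ2
  [ 1  1/2  -1/2  -3/2 ]
  [ 0    1     1  -1/3 ]
  [ 0    0     0   1/3 ]
ρ3 -> 3·ρ3
  [ 1  1/2  -1/2  -3/2 ]
  [ 0    1     1  -1/3 ]
  [ 0    0     0     1 ]
ρ2 -> ρ2 + 1/3·ρ3
  [ 1  1/2  -1/2  -3/2 ]
  [ 0    1     1     0 ]
  [ 0    0     0     1 ]
ρ1 -> ρ1 + 3/2·ρ3
  [ 1  1/2  -1/2  0 ]
  [ 0    1     1  0 ]
  [ 0    0     0  1 ]
ρ1 -> ρ1 − 1/2·ρ2
  [ 1  0  -1  0 ]
  [ 0  1   1  0 ]
  [ 0  0   0  1 ]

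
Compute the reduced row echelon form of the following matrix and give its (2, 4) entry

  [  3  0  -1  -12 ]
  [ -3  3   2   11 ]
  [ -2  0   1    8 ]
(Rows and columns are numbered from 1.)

-1/3

Multiply r1 by 1/3.
  [  1  0  -1/3  -4 ]
  [ -3  3     2  11 ]
  [ -2  0     1   8 ]
Add 3 times r1 to r2.
  [  1  0  -1/3  -4 ]
  [  0  3     1  -1 ]
  [ -2  0     1   8 ]
Add 2 times r1 to r3.
  [ 1  0  -1/3  -4 ]
  [ 0  3     1  -1 ]
  [ 0  0   1/3   0 ]
Multiply r2 by 1/3.
  [ 1  0  -1/3    -4 ]
  [ 0  1   1/3  -1/3 ]
  [ 0  0   1/3     0 ]
Multiply r3 by 3.
  [ 1  0  -1/3    -4 ]
  [ 0  1   1/3  -1/3 ]
  [ 0  0     1     0 ]
Subtract 1/3 times r3 from r2.
  [ 1  0  -1/3    -4 ]
  [ 0  1     0  -1/3 ]
  [ 0  0     1     0 ]
Add 1/3 times r3 to r1.
  [ 1  0  0    -4 ]
  [ 0  1  0  -1/3 ]
  [ 0  0  1     0 ]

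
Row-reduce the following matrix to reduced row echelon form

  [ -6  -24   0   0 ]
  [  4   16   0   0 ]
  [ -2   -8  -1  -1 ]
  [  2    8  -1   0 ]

[[1, 4, 0, 0], [0, 0, 1, 0], [0, 0, 0, 1], [0, 0, 0, 0]]

Multiply ρ1 by -1/6.
Subtract 4 times ρ1 from ρ2.
Add 2 times ρ1 to ρ3.
Subtract 2 times ρ1 from ρ4.
Swap ρ2 and ρ3.
Multiply ρ2 by -1.
Add ρ2 to ρ4.
Swap ρ3 and ρ4.
Subtract ρ3 from ρ2.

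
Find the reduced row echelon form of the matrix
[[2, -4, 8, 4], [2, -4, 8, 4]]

[[1, -2, 4, 2], [0, 0, 0, 0]]

r1 -> 1/2·r1
  [ 1  -2  4  2 ]
  [ 2  -4  8  4 ]
r2 -> r2 − 2·r1
  [ 1  -2  4  2 ]
  [ 0   0  0  0 ]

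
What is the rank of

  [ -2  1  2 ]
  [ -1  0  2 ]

rank = 2

R1 → -1/2·R1
  [  1  -1/2  -1 ]
  [ -1     0   2 ]
R2 → R2 + R1
  [ 1  -1/2  -1 ]
  [ 0  -1/2   1 ]
R2 → -2·R2
  [ 1  -1/2  -1 ]
  [ 0     1  -2 ]
R1 → R1 + 1/2·R2
  [ 1  0  -2 ]
  [ 0  1  -2 ]
The reduced form has 2 nonzero rows.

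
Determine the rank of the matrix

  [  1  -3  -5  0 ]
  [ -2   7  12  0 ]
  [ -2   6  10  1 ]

rank = 3

r2 → r2 + 2·r1
  [  1  -3  -5  0 ]
  [  0   1   2  0 ]
  [ -2   6  10  1 ]
r3 → r3 + 2·r1
  [ 1  -3  -5  0 ]
  [ 0   1   2  0 ]
  [ 0   0   0  1 ]
r1 → r1 + 3·r2
  [ 1  0  1  0 ]
  [ 0  1  2  0 ]
  [ 0  0  0  1 ]
The reduced form has 3 nonzero rows.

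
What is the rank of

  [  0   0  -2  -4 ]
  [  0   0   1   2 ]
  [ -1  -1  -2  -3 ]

R1 <=> R3
  [ -1  -1  -2  -3 ]
  [  0   0   1   2 ]
  [  0   0  -2  -4 ]
R1 → -1·R1
  [ 1  1   2   3 ]
  [ 0  0   1   2 ]
  [ 0  0  -2  -4 ]
R3 → R3 + 2·R2
  [ 1  1  2  3 ]
  [ 0  0  1  2 ]
  [ 0  0  0  0 ]
R1 → R1 − 2·R2
  [ 1  1  0  -1 ]
  [ 0  0  1   2 ]
  [ 0  0  0   0 ]
The reduced form has 2 nonzero rows.

rank = 2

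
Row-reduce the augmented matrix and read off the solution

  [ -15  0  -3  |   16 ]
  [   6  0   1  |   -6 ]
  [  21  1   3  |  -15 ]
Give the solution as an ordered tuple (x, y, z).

Multiply r1 by -1/15.
Subtract 6 times r1 from r2.
Subtract 21 times r1 from r3.
Swap r2 and r3.
Multiply r3 by -5.
Add 6/5 times r3 to r2.
Subtract 1/5 times r3 from r1.
Reading off the last column: x = -2/3, y = 5, z = -2.

(-2/3, 5, -2)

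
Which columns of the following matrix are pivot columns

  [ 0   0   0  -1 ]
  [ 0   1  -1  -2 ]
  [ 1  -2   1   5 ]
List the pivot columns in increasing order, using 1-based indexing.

1, 2, 4

ρ1 <-> ρ3
ρ3 → -1·ρ3
ρ2 → ρ2 + 2·ρ3
ρ1 → ρ1 − 5·ρ3
ρ1 → ρ1 + 2·ρ2
Pivot columns are the columns containing a leading 1.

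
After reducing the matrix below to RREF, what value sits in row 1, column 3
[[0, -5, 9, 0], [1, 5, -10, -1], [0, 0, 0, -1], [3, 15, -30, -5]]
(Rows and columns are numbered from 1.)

-1

ρ1 <=> ρ2
  [ 1   5  -10  -1 ]
  [ 0  -5    9   0 ]
  [ 0   0    0  -1 ]
  [ 3  15  -30  -5 ]
ρ4 → ρ4 − 3·ρ1
  [ 1   5  -10  -1 ]
  [ 0  -5    9   0 ]
  [ 0   0    0  -1 ]
  [ 0   0    0  -2 ]
ρ2 → -1/5·ρ2
  [ 1  5   -10  -1 ]
  [ 0  1  -9/5   0 ]
  [ 0  0     0  -1 ]
  [ 0  0     0  -2 ]
ρ3 → -1·ρ3
  [ 1  5   -10  -1 ]
  [ 0  1  -9/5   0 ]
  [ 0  0     0   1 ]
  [ 0  0     0  -2 ]
ρ4 → ρ4 + 2·ρ3
  [ 1  5   -10  -1 ]
  [ 0  1  -9/5   0 ]
  [ 0  0     0   1 ]
  [ 0  0     0   0 ]
ρ1 → ρ1 + ρ3
  [ 1  5   -10  0 ]
  [ 0  1  -9/5  0 ]
  [ 0  0     0  1 ]
  [ 0  0     0  0 ]
ρ1 → ρ1 − 5·ρ2
  [ 1  0    -1  0 ]
  [ 0  1  -9/5  0 ]
  [ 0  0     0  1 ]
  [ 0  0     0  0 ]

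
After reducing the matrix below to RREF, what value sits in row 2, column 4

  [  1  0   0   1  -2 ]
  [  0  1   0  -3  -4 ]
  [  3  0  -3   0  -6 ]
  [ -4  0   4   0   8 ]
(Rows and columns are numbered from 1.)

R3 := R3 − 3·R1
  [  1  0   0   1  -2 ]
  [  0  1   0  -3  -4 ]
  [  0  0  -3  -3   0 ]
  [ -4  0   4   0   8 ]
R4 := R4 + 4·R1
  [ 1  0   0   1  -2 ]
  [ 0  1   0  -3  -4 ]
  [ 0  0  -3  -3   0 ]
  [ 0  0   4   4   0 ]
R3 := -1/3·R3
  [ 1  0  0   1  -2 ]
  [ 0  1  0  -3  -4 ]
  [ 0  0  1   1   0 ]
  [ 0  0  4   4   0 ]
R4 := R4 − 4·R3
  [ 1  0  0   1  -2 ]
  [ 0  1  0  -3  -4 ]
  [ 0  0  1   1   0 ]
  [ 0  0  0   0   0 ]

-3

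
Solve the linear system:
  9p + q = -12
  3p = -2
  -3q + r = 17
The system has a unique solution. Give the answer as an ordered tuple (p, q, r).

Form the augmented matrix and row-reduce:
  [ 9   1  0  |  -12 ]
  [ 3   0  0  |   -2 ]
  [ 0  -3  1  |   17 ]
R1 -> 1/9·R1
R2 -> R2 − 3·R1
R2 -> -3·R2
R3 -> R3 + 3·R2
R1 -> R1 − 1/9·R2
Reading off the last column: p = -2/3, q = -6, r = -1.

(-2/3, -6, -1)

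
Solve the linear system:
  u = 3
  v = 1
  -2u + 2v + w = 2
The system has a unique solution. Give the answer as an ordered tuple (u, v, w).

Form the augmented matrix and row-reduce:
  [  1  0  0  |  3 ]
  [  0  1  0  |  1 ]
  [ -2  2  1  |  2 ]
R3 ← R3 + 2·R1
  [ 1  0  0  |  3 ]
  [ 0  1  0  |  1 ]
  [ 0  2  1  |  8 ]
R3 ← R3 − 2·R2
  [ 1  0  0  |  3 ]
  [ 0  1  0  |  1 ]
  [ 0  0  1  |  6 ]
Reading off the last column: u = 3, v = 1, w = 6.

(3, 1, 6)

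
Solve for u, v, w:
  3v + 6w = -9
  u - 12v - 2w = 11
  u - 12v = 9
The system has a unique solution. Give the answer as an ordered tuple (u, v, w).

(-3, -1, -1)

Form the augmented matrix and row-reduce:
  [ 0    3   6  |  -9 ]
  [ 1  -12  -2  |  11 ]
  [ 1  -12   0  |   9 ]
R1 <-> R2
  [ 1  -12  -2  |  11 ]
  [ 0    3   6  |  -9 ]
  [ 1  -12   0  |   9 ]
R3 := R3 − R1
  [ 1  -12  -2  |  11 ]
  [ 0    3   6  |  -9 ]
  [ 0    0   2  |  -2 ]
R2 := 1/3·R2
  [ 1  -12  -2  |  11 ]
  [ 0    1   2  |  -3 ]
  [ 0    0   2  |  -2 ]
R3 := 1/2·R3
  [ 1  -12  -2  |  11 ]
  [ 0    1   2  |  -3 ]
  [ 0    0   1  |  -1 ]
R2 := R2 − 2·R3
  [ 1  -12  -2  |  11 ]
  [ 0    1   0  |  -1 ]
  [ 0    0   1  |  -1 ]
R1 := R1 + 2·R3
  [ 1  -12  0  |   9 ]
  [ 0    1  0  |  -1 ]
  [ 0    0  1  |  -1 ]
R1 := R1 + 12·R2
  [ 1  0  0  |  -3 ]
  [ 0  1  0  |  -1 ]
  [ 0  0  1  |  -1 ]
Reading off the last column: u = -3, v = -1, w = -1.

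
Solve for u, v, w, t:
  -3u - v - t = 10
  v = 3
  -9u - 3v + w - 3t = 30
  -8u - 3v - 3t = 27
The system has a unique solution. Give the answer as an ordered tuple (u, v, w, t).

Form the augmented matrix and row-reduce:
  [ -3  -1  0  -1  |  10 ]
  [  0   1  0   0  |   3 ]
  [ -9  -3  1  -3  |  30 ]
  [ -8  -3  0  -3  |  27 ]
Multiply R1 by -1/3.
  [  1  1/3  0  1/3  |  -10/3 ]
  [  0    1  0    0  |      3 ]
  [ -9   -3  1   -3  |     30 ]
  [ -8   -3  0   -3  |     27 ]
Add 9 times R1 to R3.
  [  1  1/3  0  1/3  |  -10/3 ]
  [  0    1  0    0  |      3 ]
  [  0    0  1    0  |      0 ]
  [ -8   -3  0   -3  |     27 ]
Add 8 times R1 to R4.
  [ 1   1/3  0   1/3  |  -10/3 ]
  [ 0     1  0     0  |      3 ]
  [ 0     0  1     0  |      0 ]
  [ 0  -1/3  0  -1/3  |    1/3 ]
Add 1/3 times R2 to R4.
  [ 1  1/3  0   1/3  |  -10/3 ]
  [ 0    1  0     0  |      3 ]
  [ 0    0  1     0  |      0 ]
  [ 0    0  0  -1/3  |    4/3 ]
Multiply R4 by -3.
  [ 1  1/3  0  1/3  |  -10/3 ]
  [ 0    1  0    0  |      3 ]
  [ 0    0  1    0  |      0 ]
  [ 0    0  0    1  |     -4 ]
Subtract 1/3 times R4 from R1.
  [ 1  1/3  0  0  |  -2 ]
  [ 0    1  0  0  |   3 ]
  [ 0    0  1  0  |   0 ]
  [ 0    0  0  1  |  -4 ]
Subtract 1/3 times R2 from R1.
  [ 1  0  0  0  |  -3 ]
  [ 0  1  0  0  |   3 ]
  [ 0  0  1  0  |   0 ]
  [ 0  0  0  1  |  -4 ]
Reading off the last column: u = -3, v = 3, w = 0, t = -4.

(-3, 3, 0, -4)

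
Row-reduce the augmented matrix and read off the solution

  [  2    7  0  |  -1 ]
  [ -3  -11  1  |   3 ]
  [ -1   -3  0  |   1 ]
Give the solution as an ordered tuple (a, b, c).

(-4, 1, 2)

R1 -> 1/2·R1
  [  1  7/2  0  |  -1/2 ]
  [ -3  -11  1  |     3 ]
  [ -1   -3  0  |     1 ]
R2 -> R2 + 3·R1
  [  1   7/2  0  |  -1/2 ]
  [  0  -1/2  1  |   3/2 ]
  [ -1    -3  0  |     1 ]
R3 -> R3 + R1
  [ 1   7/2  0  |  -1/2 ]
  [ 0  -1/2  1  |   3/2 ]
  [ 0   1/2  0  |   1/2 ]
R2 -> -2·R2
  [ 1  7/2   0  |  -1/2 ]
  [ 0    1  -2  |    -3 ]
  [ 0  1/2   0  |   1/2 ]
R3 -> R3 − 1/2·R2
  [ 1  7/2   0  |  -1/2 ]
  [ 0    1  -2  |    -3 ]
  [ 0    0   1  |     2 ]
R2 -> R2 + 2·R3
  [ 1  7/2  0  |  -1/2 ]
  [ 0    1  0  |     1 ]
  [ 0    0  1  |     2 ]
R1 -> R1 − 7/2·R2
  [ 1  0  0  |  -4 ]
  [ 0  1  0  |   1 ]
  [ 0  0  1  |   2 ]
Reading off the last column: a = -4, b = 1, c = 2.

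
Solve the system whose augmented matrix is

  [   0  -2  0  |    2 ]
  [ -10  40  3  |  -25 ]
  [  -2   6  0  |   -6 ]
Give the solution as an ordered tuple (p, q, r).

R1 ↔ R2
R1 ← -1/10·R1
R3 ← R3 + 2·R1
R2 ← -1/2·R2
R3 ← R3 + 2·R2
R3 ← -5/3·R3
R1 ← R1 + 3/10·R3
R1 ← R1 + 4·R2
Reading off the last column: p = 0, q = -1, r = 5.

(0, -1, 5)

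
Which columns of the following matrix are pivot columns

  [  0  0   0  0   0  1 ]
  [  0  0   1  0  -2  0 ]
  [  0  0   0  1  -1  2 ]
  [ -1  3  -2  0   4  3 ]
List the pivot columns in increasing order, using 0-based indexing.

0, 2, 3, 5

R1 <=> R4
  [ -1  3  -2  0   4  3 ]
  [  0  0   1  0  -2  0 ]
  [  0  0   0  1  -1  2 ]
  [  0  0   0  0   0  1 ]
R1 ← -1·R1
  [ 1  -3  2  0  -4  -3 ]
  [ 0   0  1  0  -2   0 ]
  [ 0   0  0  1  -1   2 ]
  [ 0   0  0  0   0   1 ]
R3 ← R3 − 2·R4
  [ 1  -3  2  0  -4  -3 ]
  [ 0   0  1  0  -2   0 ]
  [ 0   0  0  1  -1   0 ]
  [ 0   0  0  0   0   1 ]
R1 ← R1 + 3·R4
  [ 1  -3  2  0  -4  0 ]
  [ 0   0  1  0  -2  0 ]
  [ 0   0  0  1  -1  0 ]
  [ 0   0  0  0   0  1 ]
R1 ← R1 − 2·R2
  [ 1  -3  0  0   0  0 ]
  [ 0   0  1  0  -2  0 ]
  [ 0   0  0  1  -1  0 ]
  [ 0   0  0  0   0  1 ]
Pivot columns are the columns containing a leading 1.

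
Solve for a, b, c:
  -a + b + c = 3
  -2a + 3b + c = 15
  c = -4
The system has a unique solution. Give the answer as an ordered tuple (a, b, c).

(-2, 5, -4)

Form the augmented matrix and row-reduce:
  [ -1  1  1  |   3 ]
  [ -2  3  1  |  15 ]
  [  0  0  1  |  -4 ]
R1 → -1·R1
R2 → R2 + 2·R1
R2 → R2 + R3
R1 → R1 + R3
R1 → R1 + R2
Reading off the last column: a = -2, b = 5, c = -4.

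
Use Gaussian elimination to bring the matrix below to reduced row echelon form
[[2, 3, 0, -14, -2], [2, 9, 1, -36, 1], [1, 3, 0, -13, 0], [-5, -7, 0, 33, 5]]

[[1, 0, 0, -1, 0], [0, 1, 0, -4, 0], [0, 0, 1, 2, 0], [0, 0, 0, 0, 1]]

R1 → 1/2·R1
  [  1  3/2  0   -7  -1 ]
  [  2    9  1  -36   1 ]
  [  1    3  0  -13   0 ]
  [ -5   -7  0   33   5 ]
R2 → R2 − 2·R1
  [  1  3/2  0   -7  -1 ]
  [  0    6  1  -22   3 ]
  [  1    3  0  -13   0 ]
  [ -5   -7  0   33   5 ]
R3 → R3 − R1
  [  1  3/2  0   -7  -1 ]
  [  0    6  1  -22   3 ]
  [  0  3/2  0   -6   1 ]
  [ -5   -7  0   33   5 ]
R4 → R4 + 5·R1
  [ 1  3/2  0   -7  -1 ]
  [ 0    6  1  -22   3 ]
  [ 0  3/2  0   -6   1 ]
  [ 0  1/2  0   -2   0 ]
R2 → 1/6·R2
  [ 1  3/2    0     -7   -1 ]
  [ 0    1  1/6  -11/3  1/2 ]
  [ 0  3/2    0     -6    1 ]
  [ 0  1/2    0     -2    0 ]
R3 → R3 − 3/2·R2
  [ 1  3/2     0     -7   -1 ]
  [ 0    1   1/6  -11/3  1/2 ]
  [ 0    0  -1/4   -1/2  1/4 ]
  [ 0  1/2     0     -2    0 ]
R4 → R4 − 1/2·R2
  [ 1  3/2      0     -7    -1 ]
  [ 0    1    1/6  -11/3   1/2 ]
  [ 0    0   -1/4   -1/2   1/4 ]
  [ 0    0  -1/12   -1/6  -1/4 ]
R3 → -4·R3
  [ 1  3/2      0     -7    -1 ]
  [ 0    1    1/6  -11/3   1/2 ]
  [ 0    0      1      2    -1 ]
  [ 0    0  -1/12   -1/6  -1/4 ]
R4 → R4 + 1/12·R3
  [ 1  3/2    0     -7    -1 ]
  [ 0    1  1/6  -11/3   1/2 ]
  [ 0    0    1      2    -1 ]
  [ 0    0    0      0  -1/3 ]
R4 → -3·R4
  [ 1  3/2    0     -7   -1 ]
  [ 0    1  1/6  -11/3  1/2 ]
  [ 0    0    1      2   -1 ]
  [ 0    0    0      0    1 ]
R3 → R3 + R4
  [ 1  3/2    0     -7   -1 ]
  [ 0    1  1/6  -11/3  1/2 ]
  [ 0    0    1      2    0 ]
  [ 0    0    0      0    1 ]
R2 → R2 − 1/2·R4
  [ 1  3/2    0     -7  -1 ]
  [ 0    1  1/6  -11/3   0 ]
  [ 0    0    1      2   0 ]
  [ 0    0    0      0   1 ]
R1 → R1 + R4
  [ 1  3/2    0     -7  0 ]
  [ 0    1  1/6  -11/3  0 ]
  [ 0    0    1      2  0 ]
  [ 0    0    0      0  1 ]
R2 → R2 − 1/6·R3
  [ 1  3/2  0  -7  0 ]
  [ 0    1  0  -4  0 ]
  [ 0    0  1   2  0 ]
  [ 0    0  0   0  1 ]
R1 → R1 − 3/2·R2
  [ 1  0  0  -1  0 ]
  [ 0  1  0  -4  0 ]
  [ 0  0  1   2  0 ]
  [ 0  0  0   0  1 ]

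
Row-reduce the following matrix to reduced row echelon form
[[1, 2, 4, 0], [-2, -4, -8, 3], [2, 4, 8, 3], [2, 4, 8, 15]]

[[1, 2, 4, 0], [0, 0, 0, 1], [0, 0, 0, 0], [0, 0, 0, 0]]

R2 := R2 + 2·R1
  [ 1  2  4   0 ]
  [ 0  0  0   3 ]
  [ 2  4  8   3 ]
  [ 2  4  8  15 ]
R3 := R3 − 2·R1
  [ 1  2  4   0 ]
  [ 0  0  0   3 ]
  [ 0  0  0   3 ]
  [ 2  4  8  15 ]
R4 := R4 − 2·R1
  [ 1  2  4   0 ]
  [ 0  0  0   3 ]
  [ 0  0  0   3 ]
  [ 0  0  0  15 ]
R2 := 1/3·R2
  [ 1  2  4   0 ]
  [ 0  0  0   1 ]
  [ 0  0  0   3 ]
  [ 0  0  0  15 ]
R3 := R3 − 3·R2
  [ 1  2  4   0 ]
  [ 0  0  0   1 ]
  [ 0  0  0   0 ]
  [ 0  0  0  15 ]
R4 := R4 − 15·R2
  [ 1  2  4  0 ]
  [ 0  0  0  1 ]
  [ 0  0  0  0 ]
  [ 0  0  0  0 ]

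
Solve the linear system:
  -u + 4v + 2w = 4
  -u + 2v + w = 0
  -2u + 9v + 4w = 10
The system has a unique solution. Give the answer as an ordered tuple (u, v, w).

(4, 2, 0)

Form the augmented matrix and row-reduce:
  [ -1  4  2  |   4 ]
  [ -1  2  1  |   0 ]
  [ -2  9  4  |  10 ]
ρ1 := -1·ρ1
ρ2 := ρ2 + ρ1
ρ3 := ρ3 + 2·ρ1
ρ2 := -1/2·ρ2
ρ3 := ρ3 − ρ2
ρ3 := -2·ρ3
ρ2 := ρ2 − 1/2·ρ3
ρ1 := ρ1 + 2·ρ3
ρ1 := ρ1 + 4·ρ2
Reading off the last column: u = 4, v = 2, w = 0.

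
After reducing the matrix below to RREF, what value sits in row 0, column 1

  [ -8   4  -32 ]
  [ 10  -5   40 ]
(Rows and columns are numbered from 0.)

R1 -> -1/8·R1
  [  1  -1/2   4 ]
  [ 10    -5  40 ]
R2 -> R2 − 10·R1
  [ 1  -1/2  4 ]
  [ 0     0  0 ]

-1/2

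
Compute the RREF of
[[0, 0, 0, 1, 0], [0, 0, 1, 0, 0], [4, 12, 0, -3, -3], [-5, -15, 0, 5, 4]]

Swap R1 and R3.
Multiply R1 by 1/4.
Add 5 times R1 to R4.
Subtract 5/4 times R3 from R4.
Multiply R4 by 4.
Add 3/4 times R4 to R1.
Add 3/4 times R3 to R1.

[[1, 3, 0, 0, 0], [0, 0, 1, 0, 0], [0, 0, 0, 1, 0], [0, 0, 0, 0, 1]]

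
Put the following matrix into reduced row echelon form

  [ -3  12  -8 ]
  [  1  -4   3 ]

[[1, -4, 0], [0, 0, 1]]

r1 -> -1/3·r1
  [ 1  -4  8/3 ]
  [ 1  -4    3 ]
r2 -> r2 − r1
  [ 1  -4  8/3 ]
  [ 0   0  1/3 ]
r2 -> 3·r2
  [ 1  -4  8/3 ]
  [ 0   0    1 ]
r1 -> r1 − 8/3·r2
  [ 1  -4  0 ]
  [ 0   0  1 ]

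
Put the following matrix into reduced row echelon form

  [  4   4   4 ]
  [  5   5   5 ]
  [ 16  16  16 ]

[[1, 1, 1], [0, 0, 0], [0, 0, 0]]

R1 ← 1/4·R1
  [  1   1   1 ]
  [  5   5   5 ]
  [ 16  16  16 ]
R2 ← R2 − 5·R1
  [  1   1   1 ]
  [  0   0   0 ]
  [ 16  16  16 ]
R3 ← R3 − 16·R1
  [ 1  1  1 ]
  [ 0  0  0 ]
  [ 0  0  0 ]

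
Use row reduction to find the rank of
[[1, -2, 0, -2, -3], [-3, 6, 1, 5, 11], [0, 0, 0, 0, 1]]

R2 := R2 + 3·R1
  [ 1  -2  0  -2  -3 ]
  [ 0   0  1  -1   2 ]
  [ 0   0  0   0   1 ]
R2 := R2 − 2·R3
  [ 1  -2  0  -2  -3 ]
  [ 0   0  1  -1   0 ]
  [ 0   0  0   0   1 ]
R1 := R1 + 3·R3
  [ 1  -2  0  -2  0 ]
  [ 0   0  1  -1  0 ]
  [ 0   0  0   0  1 ]
The reduced form has 3 nonzero rows.

rank = 3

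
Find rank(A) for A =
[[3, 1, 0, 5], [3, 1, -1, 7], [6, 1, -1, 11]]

Multiply r1 by 1/3.
  [ 1  1/3   0  5/3 ]
  [ 3    1  -1    7 ]
  [ 6    1  -1   11 ]
Subtract 3 times r1 from r2.
  [ 1  1/3   0  5/3 ]
  [ 0    0  -1    2 ]
  [ 6    1  -1   11 ]
Subtract 6 times r1 from r3.
  [ 1  1/3   0  5/3 ]
  [ 0    0  -1    2 ]
  [ 0   -1  -1    1 ]
Swap r2 and r3.
  [ 1  1/3   0  5/3 ]
  [ 0   -1  -1    1 ]
  [ 0    0  -1    2 ]
Multiply r2 by -1.
  [ 1  1/3   0  5/3 ]
  [ 0    1   1   -1 ]
  [ 0    0  -1    2 ]
Multiply r3 by -1.
  [ 1  1/3  0  5/3 ]
  [ 0    1  1   -1 ]
  [ 0    0  1   -2 ]
Subtract r3 from r2.
  [ 1  1/3  0  5/3 ]
  [ 0    1  0    1 ]
  [ 0    0  1   -2 ]
Subtract 1/3 times r2 from r1.
  [ 1  0  0  4/3 ]
  [ 0  1  0    1 ]
  [ 0  0  1   -2 ]
The reduced form has 3 nonzero rows.

rank = 3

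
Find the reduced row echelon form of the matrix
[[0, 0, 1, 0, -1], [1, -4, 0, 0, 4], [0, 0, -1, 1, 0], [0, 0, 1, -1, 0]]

r1 ↔ r2
  [ 1  -4   0   0   4 ]
  [ 0   0   1   0  -1 ]
  [ 0   0  -1   1   0 ]
  [ 0   0   1  -1   0 ]
r3 -> r3 + r2
  [ 1  -4  0   0   4 ]
  [ 0   0  1   0  -1 ]
  [ 0   0  0   1  -1 ]
  [ 0   0  1  -1   0 ]
r4 -> r4 − r2
  [ 1  -4  0   0   4 ]
  [ 0   0  1   0  -1 ]
  [ 0   0  0   1  -1 ]
  [ 0   0  0  -1   1 ]
r4 -> r4 + r3
  [ 1  -4  0  0   4 ]
  [ 0   0  1  0  -1 ]
  [ 0   0  0  1  -1 ]
  [ 0   0  0  0   0 ]

[[1, -4, 0, 0, 4], [0, 0, 1, 0, -1], [0, 0, 0, 1, -1], [0, 0, 0, 0, 0]]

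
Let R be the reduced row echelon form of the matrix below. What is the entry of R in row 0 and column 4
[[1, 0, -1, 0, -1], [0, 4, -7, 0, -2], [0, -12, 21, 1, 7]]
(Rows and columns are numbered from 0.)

-1

ρ2 -> 1/4·ρ2
ρ3 -> ρ3 + 12·ρ2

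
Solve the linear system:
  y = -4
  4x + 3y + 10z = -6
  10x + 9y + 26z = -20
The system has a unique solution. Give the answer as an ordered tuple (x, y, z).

Form the augmented matrix and row-reduce:
  [  0  1   0  |   -4 ]
  [  4  3  10  |   -6 ]
  [ 10  9  26  |  -20 ]
Swap ρ1 and ρ2.
  [  4  3  10  |   -6 ]
  [  0  1   0  |   -4 ]
  [ 10  9  26  |  -20 ]
Multiply ρ1 by 1/4.
  [  1  3/4  5/2  |  -3/2 ]
  [  0    1    0  |    -4 ]
  [ 10    9   26  |   -20 ]
Subtract 10 times ρ1 from ρ3.
  [ 1  3/4  5/2  |  -3/2 ]
  [ 0    1    0  |    -4 ]
  [ 0  3/2    1  |    -5 ]
Subtract 3/2 times ρ2 from ρ3.
  [ 1  3/4  5/2  |  -3/2 ]
  [ 0    1    0  |    -4 ]
  [ 0    0    1  |     1 ]
Subtract 5/2 times ρ3 from ρ1.
  [ 1  3/4  0  |  -4 ]
  [ 0    1  0  |  -4 ]
  [ 0    0  1  |   1 ]
Subtract 3/4 times ρ2 from ρ1.
  [ 1  0  0  |  -1 ]
  [ 0  1  0  |  -4 ]
  [ 0  0  1  |   1 ]
Reading off the last column: x = -1, y = -4, z = 1.

(-1, -4, 1)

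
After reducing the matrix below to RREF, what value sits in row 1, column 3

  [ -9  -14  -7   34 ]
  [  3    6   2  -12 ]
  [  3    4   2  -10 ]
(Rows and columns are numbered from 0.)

Multiply R1 by -1/9.
  [ 1  14/9  7/9  -34/9 ]
  [ 3     6    2    -12 ]
  [ 3     4    2    -10 ]
Subtract 3 times R1 from R2.
  [ 1  14/9   7/9  -34/9 ]
  [ 0   4/3  -1/3   -2/3 ]
  [ 3     4     2    -10 ]
Subtract 3 times R1 from R3.
  [ 1  14/9   7/9  -34/9 ]
  [ 0   4/3  -1/3   -2/3 ]
  [ 0  -2/3  -1/3    4/3 ]
Multiply R2 by 3/4.
  [ 1  14/9   7/9  -34/9 ]
  [ 0     1  -1/4   -1/2 ]
  [ 0  -2/3  -1/3    4/3 ]
Add 2/3 times R2 to R3.
  [ 1  14/9   7/9  -34/9 ]
  [ 0     1  -1/4   -1/2 ]
  [ 0     0  -1/2      1 ]
Multiply R3 by -2.
  [ 1  14/9   7/9  -34/9 ]
  [ 0     1  -1/4   -1/2 ]
  [ 0     0     1     -2 ]
Add 1/4 times R3 to R2.
  [ 1  14/9  7/9  -34/9 ]
  [ 0     1    0     -1 ]
  [ 0     0    1     -2 ]
Subtract 7/9 times R3 from R1.
  [ 1  14/9  0  -20/9 ]
  [ 0     1  0     -1 ]
  [ 0     0  1     -2 ]
Subtract 14/9 times R2 from R1.
  [ 1  0  0  -2/3 ]
  [ 0  1  0    -1 ]
  [ 0  0  1    -2 ]

-1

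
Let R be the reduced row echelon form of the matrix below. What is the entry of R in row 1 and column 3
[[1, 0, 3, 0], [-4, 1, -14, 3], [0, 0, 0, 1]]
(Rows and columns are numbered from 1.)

3

R2 := R2 + 4·R1
  [ 1  0   3  0 ]
  [ 0  1  -2  3 ]
  [ 0  0   0  1 ]
R2 := R2 − 3·R3
  [ 1  0   3  0 ]
  [ 0  1  -2  0 ]
  [ 0  0   0  1 ]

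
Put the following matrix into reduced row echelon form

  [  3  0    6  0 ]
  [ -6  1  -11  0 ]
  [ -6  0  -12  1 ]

R1 ← 1/3·R1
  [  1  0    2  0 ]
  [ -6  1  -11  0 ]
  [ -6  0  -12  1 ]
R2 ← R2 + 6·R1
  [  1  0    2  0 ]
  [  0  1    1  0 ]
  [ -6  0  -12  1 ]
R3 ← R3 + 6·R1
  [ 1  0  2  0 ]
  [ 0  1  1  0 ]
  [ 0  0  0  1 ]

[[1, 0, 2, 0], [0, 1, 1, 0], [0, 0, 0, 1]]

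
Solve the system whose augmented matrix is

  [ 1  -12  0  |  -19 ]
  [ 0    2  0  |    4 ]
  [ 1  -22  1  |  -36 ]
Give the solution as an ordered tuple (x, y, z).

(5, 2, 3)

R3 ← R3 − R1
  [ 1  -12  0  |  -19 ]
  [ 0    2  0  |    4 ]
  [ 0  -10  1  |  -17 ]
R2 ← 1/2·R2
  [ 1  -12  0  |  -19 ]
  [ 0    1  0  |    2 ]
  [ 0  -10  1  |  -17 ]
R3 ← R3 + 10·R2
  [ 1  -12  0  |  -19 ]
  [ 0    1  0  |    2 ]
  [ 0    0  1  |    3 ]
R1 ← R1 + 12·R2
  [ 1  0  0  |  5 ]
  [ 0  1  0  |  2 ]
  [ 0  0  1  |  3 ]
Reading off the last column: x = 5, y = 2, z = 3.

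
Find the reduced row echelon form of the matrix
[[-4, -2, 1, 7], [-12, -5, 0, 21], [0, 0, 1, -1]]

ρ1 ← -1/4·ρ1
  [   1  1/2  -1/4  -7/4 ]
  [ -12   -5     0    21 ]
  [   0    0     1    -1 ]
ρ2 ← ρ2 + 12·ρ1
  [ 1  1/2  -1/4  -7/4 ]
  [ 0    1    -3     0 ]
  [ 0    0     1    -1 ]
ρ2 ← ρ2 + 3·ρ3
  [ 1  1/2  -1/4  -7/4 ]
  [ 0    1     0    -3 ]
  [ 0    0     1    -1 ]
ρ1 ← ρ1 + 1/4·ρ3
  [ 1  1/2  0  -2 ]
  [ 0    1  0  -3 ]
  [ 0    0  1  -1 ]
ρ1 ← ρ1 − 1/2·ρ2
  [ 1  0  0  -1/2 ]
  [ 0  1  0    -3 ]
  [ 0  0  1    -1 ]

[[1, 0, 0, -1/2], [0, 1, 0, -3], [0, 0, 1, -1]]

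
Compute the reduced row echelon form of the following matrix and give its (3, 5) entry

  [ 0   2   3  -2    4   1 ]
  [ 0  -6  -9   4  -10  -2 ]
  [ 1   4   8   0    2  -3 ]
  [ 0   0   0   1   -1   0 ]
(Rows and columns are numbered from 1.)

r1 ↔ r3
  [ 1   4   8   0    2  -3 ]
  [ 0  -6  -9   4  -10  -2 ]
  [ 0   2   3  -2    4   1 ]
  [ 0   0   0   1   -1   0 ]
r2 ← -1/6·r2
  [ 1  4    8     0    2   -3 ]
  [ 0  1  3/2  -2/3  5/3  1/3 ]
  [ 0  2    3    -2    4    1 ]
  [ 0  0    0     1   -1    0 ]
r3 ← r3 − 2·r2
  [ 1  4    8     0    2   -3 ]
  [ 0  1  3/2  -2/3  5/3  1/3 ]
  [ 0  0    0  -2/3  2/3  1/3 ]
  [ 0  0    0     1   -1    0 ]
r3 ← -3/2·r3
  [ 1  4    8     0    2    -3 ]
  [ 0  1  3/2  -2/3  5/3   1/3 ]
  [ 0  0    0     1   -1  -1/2 ]
  [ 0  0    0     1   -1     0 ]
r4 ← r4 − r3
  [ 1  4    8     0    2    -3 ]
  [ 0  1  3/2  -2/3  5/3   1/3 ]
  [ 0  0    0     1   -1  -1/2 ]
  [ 0  0    0     0    0   1/2 ]
r4 ← 2·r4
  [ 1  4    8     0    2    -3 ]
  [ 0  1  3/2  -2/3  5/3   1/3 ]
  [ 0  0    0     1   -1  -1/2 ]
  [ 0  0    0     0    0     1 ]
r3 ← r3 + 1/2·r4
  [ 1  4    8     0    2   -3 ]
  [ 0  1  3/2  -2/3  5/3  1/3 ]
  [ 0  0    0     1   -1    0 ]
  [ 0  0    0     0    0    1 ]
r2 ← r2 − 1/3·r4
  [ 1  4    8     0    2  -3 ]
  [ 0  1  3/2  -2/3  5/3   0 ]
  [ 0  0    0     1   -1   0 ]
  [ 0  0    0     0    0   1 ]
r1 ← r1 + 3·r4
  [ 1  4    8     0    2  0 ]
  [ 0  1  3/2  -2/3  5/3  0 ]
  [ 0  0    0     1   -1  0 ]
  [ 0  0    0     0    0  1 ]
r2 ← r2 + 2/3·r3
  [ 1  4    8  0   2  0 ]
  [ 0  1  3/2  0   1  0 ]
  [ 0  0    0  1  -1  0 ]
  [ 0  0    0  0   0  1 ]
r1 ← r1 − 4·r2
  [ 1  0    2  0  -2  0 ]
  [ 0  1  3/2  0   1  0 ]
  [ 0  0    0  1  -1  0 ]
  [ 0  0    0  0   0  1 ]

-1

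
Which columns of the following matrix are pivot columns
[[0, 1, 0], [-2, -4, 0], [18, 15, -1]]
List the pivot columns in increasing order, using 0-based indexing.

R1 <-> R2
  [ -2  -4   0 ]
  [  0   1   0 ]
  [ 18  15  -1 ]
R1 → -1/2·R1
  [  1   2   0 ]
  [  0   1   0 ]
  [ 18  15  -1 ]
R3 → R3 − 18·R1
  [ 1    2   0 ]
  [ 0    1   0 ]
  [ 0  -21  -1 ]
R3 → R3 + 21·R2
  [ 1  2   0 ]
  [ 0  1   0 ]
  [ 0  0  -1 ]
R3 → -1·R3
  [ 1  2  0 ]
  [ 0  1  0 ]
  [ 0  0  1 ]
R1 → R1 − 2·R2
  [ 1  0  0 ]
  [ 0  1  0 ]
  [ 0  0  1 ]
Pivot columns are the columns containing a leading 1.

0, 1, 2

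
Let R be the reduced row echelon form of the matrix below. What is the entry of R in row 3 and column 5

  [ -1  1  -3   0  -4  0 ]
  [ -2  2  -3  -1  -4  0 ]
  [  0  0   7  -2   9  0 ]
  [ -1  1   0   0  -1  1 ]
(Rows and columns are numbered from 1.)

-1

R1 -> -1·R1
  [  1  -1   3   0   4  0 ]
  [ -2   2  -3  -1  -4  0 ]
  [  0   0   7  -2   9  0 ]
  [ -1   1   0   0  -1  1 ]
R2 -> R2 + 2·R1
  [  1  -1  3   0   4  0 ]
  [  0   0  3  -1   4  0 ]
  [  0   0  7  -2   9  0 ]
  [ -1   1  0   0  -1  1 ]
R4 -> R4 + R1
  [ 1  -1  3   0  4  0 ]
  [ 0   0  3  -1  4  0 ]
  [ 0   0  7  -2  9  0 ]
  [ 0   0  3   0  3  1 ]
R2 -> 1/3·R2
  [ 1  -1  3     0    4  0 ]
  [ 0   0  1  -1/3  4/3  0 ]
  [ 0   0  7    -2    9  0 ]
  [ 0   0  3     0    3  1 ]
R3 -> R3 − 7·R2
  [ 1  -1  3     0     4  0 ]
  [ 0   0  1  -1/3   4/3  0 ]
  [ 0   0  0   1/3  -1/3  0 ]
  [ 0   0  3     0     3  1 ]
R4 -> R4 − 3·R2
  [ 1  -1  3     0     4  0 ]
  [ 0   0  1  -1/3   4/3  0 ]
  [ 0   0  0   1/3  -1/3  0 ]
  [ 0   0  0     1    -1  1 ]
R3 -> 3·R3
  [ 1  -1  3     0    4  0 ]
  [ 0   0  1  -1/3  4/3  0 ]
  [ 0   0  0     1   -1  0 ]
  [ 0   0  0     1   -1  1 ]
R4 -> R4 − R3
  [ 1  -1  3     0    4  0 ]
  [ 0   0  1  -1/3  4/3  0 ]
  [ 0   0  0     1   -1  0 ]
  [ 0   0  0     0    0  1 ]
R2 -> R2 + 1/3·R3
  [ 1  -1  3  0   4  0 ]
  [ 0   0  1  0   1  0 ]
  [ 0   0  0  1  -1  0 ]
  [ 0   0  0  0   0  1 ]
R1 -> R1 − 3·R2
  [ 1  -1  0  0   1  0 ]
  [ 0   0  1  0   1  0 ]
  [ 0   0  0  1  -1  0 ]
  [ 0   0  0  0   0  1 ]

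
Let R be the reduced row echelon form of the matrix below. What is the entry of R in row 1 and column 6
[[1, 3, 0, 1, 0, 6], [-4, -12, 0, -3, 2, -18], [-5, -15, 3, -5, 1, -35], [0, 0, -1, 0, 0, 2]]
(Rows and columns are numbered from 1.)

ρ2 ← ρ2 + 4·ρ1
  [  1    3   0   1  0    6 ]
  [  0    0   0   1  2    6 ]
  [ -5  -15   3  -5  1  -35 ]
  [  0    0  -1   0  0    2 ]
ρ3 ← ρ3 + 5·ρ1
  [ 1  3   0  1  0   6 ]
  [ 0  0   0  1  2   6 ]
  [ 0  0   3  0  1  -5 ]
  [ 0  0  -1  0  0   2 ]
ρ2 <-> ρ3
  [ 1  3   0  1  0   6 ]
  [ 0  0   3  0  1  -5 ]
  [ 0  0   0  1  2   6 ]
  [ 0  0  -1  0  0   2 ]
ρ2 ← 1/3·ρ2
  [ 1  3   0  1    0     6 ]
  [ 0  0   1  0  1/3  -5/3 ]
  [ 0  0   0  1    2     6 ]
  [ 0  0  -1  0    0     2 ]
ρ4 ← ρ4 + ρ2
  [ 1  3  0  1    0     6 ]
  [ 0  0  1  0  1/3  -5/3 ]
  [ 0  0  0  1    2     6 ]
  [ 0  0  0  0  1/3   1/3 ]
ρ4 ← 3·ρ4
  [ 1  3  0  1    0     6 ]
  [ 0  0  1  0  1/3  -5/3 ]
  [ 0  0  0  1    2     6 ]
  [ 0  0  0  0    1     1 ]
ρ3 ← ρ3 − 2·ρ4
  [ 1  3  0  1    0     6 ]
  [ 0  0  1  0  1/3  -5/3 ]
  [ 0  0  0  1    0     4 ]
  [ 0  0  0  0    1     1 ]
ρ2 ← ρ2 − 1/3·ρ4
  [ 1  3  0  1  0   6 ]
  [ 0  0  1  0  0  -2 ]
  [ 0  0  0  1  0   4 ]
  [ 0  0  0  0  1   1 ]
ρ1 ← ρ1 − ρ3
  [ 1  3  0  0  0   2 ]
  [ 0  0  1  0  0  -2 ]
  [ 0  0  0  1  0   4 ]
  [ 0  0  0  0  1   1 ]

2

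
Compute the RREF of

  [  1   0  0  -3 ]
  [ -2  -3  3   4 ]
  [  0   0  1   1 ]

[[1, 0, 0, -3], [0, 1, 0, 5/3], [0, 0, 1, 1]]

R2 ← R2 + 2·R1
  [ 1   0  0  -3 ]
  [ 0  -3  3  -2 ]
  [ 0   0  1   1 ]
R2 ← -1/3·R2
  [ 1  0   0   -3 ]
  [ 0  1  -1  2/3 ]
  [ 0  0   1    1 ]
R2 ← R2 + R3
  [ 1  0  0   -3 ]
  [ 0  1  0  5/3 ]
  [ 0  0  1    1 ]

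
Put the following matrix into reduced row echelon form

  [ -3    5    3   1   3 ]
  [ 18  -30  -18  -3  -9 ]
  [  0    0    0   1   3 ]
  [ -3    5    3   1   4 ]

[[1, -5/3, -1, 0, 0], [0, 0, 0, 1, 0], [0, 0, 0, 0, 1], [0, 0, 0, 0, 0]]

R1 := -1/3·R1
  [  1  -5/3   -1  -1/3  -1 ]
  [ 18   -30  -18    -3  -9 ]
  [  0     0    0     1   3 ]
  [ -3     5    3     1   4 ]
R2 := R2 − 18·R1
  [  1  -5/3  -1  -1/3  -1 ]
  [  0     0   0     3   9 ]
  [  0     0   0     1   3 ]
  [ -3     5   3     1   4 ]
R4 := R4 + 3·R1
  [ 1  -5/3  -1  -1/3  -1 ]
  [ 0     0   0     3   9 ]
  [ 0     0   0     1   3 ]
  [ 0     0   0     0   1 ]
R2 := 1/3·R2
  [ 1  -5/3  -1  -1/3  -1 ]
  [ 0     0   0     1   3 ]
  [ 0     0   0     1   3 ]
  [ 0     0   0     0   1 ]
R3 := R3 − R2
  [ 1  -5/3  -1  -1/3  -1 ]
  [ 0     0   0     1   3 ]
  [ 0     0   0     0   0 ]
  [ 0     0   0     0   1 ]
R3 <=> R4
  [ 1  -5/3  -1  -1/3  -1 ]
  [ 0     0   0     1   3 ]
  [ 0     0   0     0   1 ]
  [ 0     0   0     0   0 ]
R2 := R2 − 3·R3
  [ 1  -5/3  -1  -1/3  -1 ]
  [ 0     0   0     1   0 ]
  [ 0     0   0     0   1 ]
  [ 0     0   0     0   0 ]
R1 := R1 + R3
  [ 1  -5/3  -1  -1/3  0 ]
  [ 0     0   0     1  0 ]
  [ 0     0   0     0  1 ]
  [ 0     0   0     0  0 ]
R1 := R1 + 1/3·R2
  [ 1  -5/3  -1  0  0 ]
  [ 0     0   0  1  0 ]
  [ 0     0   0  0  1 ]
  [ 0     0   0  0  0 ]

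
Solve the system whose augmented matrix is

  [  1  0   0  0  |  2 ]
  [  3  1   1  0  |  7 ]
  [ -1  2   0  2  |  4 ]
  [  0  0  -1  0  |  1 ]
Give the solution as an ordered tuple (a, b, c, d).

Subtract 3 times R1 from R2.
  [  1  0   0  0  |  2 ]
  [  0  1   1  0  |  1 ]
  [ -1  2   0  2  |  4 ]
  [  0  0  -1  0  |  1 ]
Add R1 to R3.
  [ 1  0   0  0  |  2 ]
  [ 0  1   1  0  |  1 ]
  [ 0  2   0  2  |  6 ]
  [ 0  0  -1  0  |  1 ]
Subtract 2 times R2 from R3.
  [ 1  0   0  0  |  2 ]
  [ 0  1   1  0  |  1 ]
  [ 0  0  -2  2  |  4 ]
  [ 0  0  -1  0  |  1 ]
Multiply R3 by -1/2.
  [ 1  0   0   0  |   2 ]
  [ 0  1   1   0  |   1 ]
  [ 0  0   1  -1  |  -2 ]
  [ 0  0  -1   0  |   1 ]
Add R3 to R4.
  [ 1  0  0   0  |   2 ]
  [ 0  1  1   0  |   1 ]
  [ 0  0  1  -1  |  -2 ]
  [ 0  0  0  -1  |  -1 ]
Multiply R4 by -1.
  [ 1  0  0   0  |   2 ]
  [ 0  1  1   0  |   1 ]
  [ 0  0  1  -1  |  -2 ]
  [ 0  0  0   1  |   1 ]
Add R4 to R3.
  [ 1  0  0  0  |   2 ]
  [ 0  1  1  0  |   1 ]
  [ 0  0  1  0  |  -1 ]
  [ 0  0  0  1  |   1 ]
Subtract R3 from R2.
  [ 1  0  0  0  |   2 ]
  [ 0  1  0  0  |   2 ]
  [ 0  0  1  0  |  -1 ]
  [ 0  0  0  1  |   1 ]
Reading off the last column: a = 2, b = 2, c = -1, d = 1.

(2, 2, -1, 1)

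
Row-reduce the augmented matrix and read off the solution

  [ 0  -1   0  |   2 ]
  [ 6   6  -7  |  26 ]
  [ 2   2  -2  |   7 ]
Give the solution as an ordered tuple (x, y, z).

(1/2, -2, -5)

Swap R1 and R2.
  [ 6   6  -7  |  26 ]
  [ 0  -1   0  |   2 ]
  [ 2   2  -2  |   7 ]
Multiply R1 by 1/6.
  [ 1   1  -7/6  |  13/3 ]
  [ 0  -1     0  |     2 ]
  [ 2   2    -2  |     7 ]
Subtract 2 times R1 from R3.
  [ 1   1  -7/6  |  13/3 ]
  [ 0  -1     0  |     2 ]
  [ 0   0   1/3  |  -5/3 ]
Multiply R2 by -1.
  [ 1  1  -7/6  |  13/3 ]
  [ 0  1     0  |    -2 ]
  [ 0  0   1/3  |  -5/3 ]
Multiply R3 by 3.
  [ 1  1  -7/6  |  13/3 ]
  [ 0  1     0  |    -2 ]
  [ 0  0     1  |    -5 ]
Add 7/6 times R3 to R1.
  [ 1  1  0  |  -3/2 ]
  [ 0  1  0  |    -2 ]
  [ 0  0  1  |    -5 ]
Subtract R2 from R1.
  [ 1  0  0  |  1/2 ]
  [ 0  1  0  |   -2 ]
  [ 0  0  1  |   -5 ]
Reading off the last column: x = 1/2, y = -2, z = -5.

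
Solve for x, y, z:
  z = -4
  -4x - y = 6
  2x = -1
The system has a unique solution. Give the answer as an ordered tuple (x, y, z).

(-1/2, -4, -4)

Form the augmented matrix and row-reduce:
  [  0   0  1  |  -4 ]
  [ -4  -1  0  |   6 ]
  [  2   0  0  |  -1 ]
Swap r1 and r2.
  [ -4  -1  0  |   6 ]
  [  0   0  1  |  -4 ]
  [  2   0  0  |  -1 ]
Multiply r1 by -1/4.
  [ 1  1/4  0  |  -3/2 ]
  [ 0    0  1  |    -4 ]
  [ 2    0  0  |    -1 ]
Subtract 2 times r1 from r3.
  [ 1   1/4  0  |  -3/2 ]
  [ 0     0  1  |    -4 ]
  [ 0  -1/2  0  |     2 ]
Swap r2 and r3.
  [ 1   1/4  0  |  -3/2 ]
  [ 0  -1/2  0  |     2 ]
  [ 0     0  1  |    -4 ]
Multiply r2 by -2.
  [ 1  1/4  0  |  -3/2 ]
  [ 0    1  0  |    -4 ]
  [ 0    0  1  |    -4 ]
Subtract 1/4 times r2 from r1.
  [ 1  0  0  |  -1/2 ]
  [ 0  1  0  |    -4 ]
  [ 0  0  1  |    -4 ]
Reading off the last column: x = -1/2, y = -4, z = -4.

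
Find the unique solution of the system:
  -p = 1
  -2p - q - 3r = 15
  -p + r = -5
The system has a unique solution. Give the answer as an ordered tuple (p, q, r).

Form the augmented matrix and row-reduce:
  [ -1   0   0  |   1 ]
  [ -2  -1  -3  |  15 ]
  [ -1   0   1  |  -5 ]
r1 := -1·r1
  [  1   0   0  |  -1 ]
  [ -2  -1  -3  |  15 ]
  [ -1   0   1  |  -5 ]
r2 := r2 + 2·r1
  [  1   0   0  |  -1 ]
  [  0  -1  -3  |  13 ]
  [ -1   0   1  |  -5 ]
r3 := r3 + r1
  [ 1   0   0  |  -1 ]
  [ 0  -1  -3  |  13 ]
  [ 0   0   1  |  -6 ]
r2 := -1·r2
  [ 1  0  0  |   -1 ]
  [ 0  1  3  |  -13 ]
  [ 0  0  1  |   -6 ]
r2 := r2 − 3·r3
  [ 1  0  0  |  -1 ]
  [ 0  1  0  |   5 ]
  [ 0  0  1  |  -6 ]
Reading off the last column: p = -1, q = 5, r = -6.

(-1, 5, -6)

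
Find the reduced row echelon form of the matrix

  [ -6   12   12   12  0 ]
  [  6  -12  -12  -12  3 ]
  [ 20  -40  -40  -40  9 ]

[[1, -2, -2, -2, 0], [0, 0, 0, 0, 1], [0, 0, 0, 0, 0]]

Multiply R1 by -1/6.
  [  1   -2   -2   -2  0 ]
  [  6  -12  -12  -12  3 ]
  [ 20  -40  -40  -40  9 ]
Subtract 6 times R1 from R2.
  [  1   -2   -2   -2  0 ]
  [  0    0    0    0  3 ]
  [ 20  -40  -40  -40  9 ]
Subtract 20 times R1 from R3.
  [ 1  -2  -2  -2  0 ]
  [ 0   0   0   0  3 ]
  [ 0   0   0   0  9 ]
Multiply R2 by 1/3.
  [ 1  -2  -2  -2  0 ]
  [ 0   0   0   0  1 ]
  [ 0   0   0   0  9 ]
Subtract 9 times R2 from R3.
  [ 1  -2  -2  -2  0 ]
  [ 0   0   0   0  1 ]
  [ 0   0   0   0  0 ]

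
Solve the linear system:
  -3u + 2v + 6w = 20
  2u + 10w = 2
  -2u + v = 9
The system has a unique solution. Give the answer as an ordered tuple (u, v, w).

(-4, 1, 1)

Form the augmented matrix and row-reduce:
  [ -3  2   6  |  20 ]
  [  2  0  10  |   2 ]
  [ -2  1   0  |   9 ]
R1 -> -1/3·R1
  [  1  -2/3  -2  |  -20/3 ]
  [  2     0  10  |      2 ]
  [ -2     1   0  |      9 ]
R2 -> R2 − 2·R1
  [  1  -2/3  -2  |  -20/3 ]
  [  0   4/3  14  |   46/3 ]
  [ -2     1   0  |      9 ]
R3 -> R3 + 2·R1
  [ 1  -2/3  -2  |  -20/3 ]
  [ 0   4/3  14  |   46/3 ]
  [ 0  -1/3  -4  |  -13/3 ]
R2 -> 3/4·R2
  [ 1  -2/3    -2  |  -20/3 ]
  [ 0     1  21/2  |   23/2 ]
  [ 0  -1/3    -4  |  -13/3 ]
R3 -> R3 + 1/3·R2
  [ 1  -2/3    -2  |  -20/3 ]
  [ 0     1  21/2  |   23/2 ]
  [ 0     0  -1/2  |   -1/2 ]
R3 -> -2·R3
  [ 1  -2/3    -2  |  -20/3 ]
  [ 0     1  21/2  |   23/2 ]
  [ 0     0     1  |      1 ]
R2 -> R2 − 21/2·R3
  [ 1  -2/3  -2  |  -20/3 ]
  [ 0     1   0  |      1 ]
  [ 0     0   1  |      1 ]
R1 -> R1 + 2·R3
  [ 1  -2/3  0  |  -14/3 ]
  [ 0     1  0  |      1 ]
  [ 0     0  1  |      1 ]
R1 -> R1 + 2/3·R2
  [ 1  0  0  |  -4 ]
  [ 0  1  0  |   1 ]
  [ 0  0  1  |   1 ]
Reading off the last column: u = -4, v = 1, w = 1.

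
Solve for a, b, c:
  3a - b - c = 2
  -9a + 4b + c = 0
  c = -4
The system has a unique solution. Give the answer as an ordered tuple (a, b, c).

(-4/3, -2, -4)

Form the augmented matrix and row-reduce:
  [  3  -1  -1  |   2 ]
  [ -9   4   1  |   0 ]
  [  0   0   1  |  -4 ]
R1 -> 1/3·R1
  [  1  -1/3  -1/3  |  2/3 ]
  [ -9     4     1  |    0 ]
  [  0     0     1  |   -4 ]
R2 -> R2 + 9·R1
  [ 1  -1/3  -1/3  |  2/3 ]
  [ 0     1    -2  |    6 ]
  [ 0     0     1  |   -4 ]
R2 -> R2 + 2·R3
  [ 1  -1/3  -1/3  |  2/3 ]
  [ 0     1     0  |   -2 ]
  [ 0     0     1  |   -4 ]
R1 -> R1 + 1/3·R3
  [ 1  -1/3  0  |  -2/3 ]
  [ 0     1  0  |    -2 ]
  [ 0     0  1  |    -4 ]
R1 -> R1 + 1/3·R2
  [ 1  0  0  |  -4/3 ]
  [ 0  1  0  |    -2 ]
  [ 0  0  1  |    -4 ]
Reading off the last column: a = -4/3, b = -2, c = -4.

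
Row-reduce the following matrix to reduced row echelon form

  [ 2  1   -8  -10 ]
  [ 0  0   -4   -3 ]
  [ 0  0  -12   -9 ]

ρ1 -> 1/2·ρ1
  [ 1  1/2   -4  -5 ]
  [ 0    0   -4  -3 ]
  [ 0    0  -12  -9 ]
ρ2 -> -1/4·ρ2
  [ 1  1/2   -4   -5 ]
  [ 0    0    1  3/4 ]
  [ 0    0  -12   -9 ]
ρ3 -> ρ3 + 12·ρ2
  [ 1  1/2  -4   -5 ]
  [ 0    0   1  3/4 ]
  [ 0    0   0    0 ]
ρ1 -> ρ1 + 4·ρ2
  [ 1  1/2  0   -2 ]
  [ 0    0  1  3/4 ]
  [ 0    0  0    0 ]

[[1, 1/2, 0, -2], [0, 0, 1, 3/4], [0, 0, 0, 0]]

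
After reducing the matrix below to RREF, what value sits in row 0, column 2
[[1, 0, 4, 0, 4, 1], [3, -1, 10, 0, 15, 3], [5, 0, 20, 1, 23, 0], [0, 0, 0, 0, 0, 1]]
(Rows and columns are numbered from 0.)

4

ρ2 → ρ2 − 3·ρ1
  [ 1   0   4  0   4  1 ]
  [ 0  -1  -2  0   3  0 ]
  [ 5   0  20  1  23  0 ]
  [ 0   0   0  0   0  1 ]
ρ3 → ρ3 − 5·ρ1
  [ 1   0   4  0  4   1 ]
  [ 0  -1  -2  0  3   0 ]
  [ 0   0   0  1  3  -5 ]
  [ 0   0   0  0  0   1 ]
ρ2 → -1·ρ2
  [ 1  0  4  0   4   1 ]
  [ 0  1  2  0  -3   0 ]
  [ 0  0  0  1   3  -5 ]
  [ 0  0  0  0   0   1 ]
ρ3 → ρ3 + 5·ρ4
  [ 1  0  4  0   4  1 ]
  [ 0  1  2  0  -3  0 ]
  [ 0  0  0  1   3  0 ]
  [ 0  0  0  0   0  1 ]
ρ1 → ρ1 − ρ4
  [ 1  0  4  0   4  0 ]
  [ 0  1  2  0  -3  0 ]
  [ 0  0  0  1   3  0 ]
  [ 0  0  0  0   0  1 ]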